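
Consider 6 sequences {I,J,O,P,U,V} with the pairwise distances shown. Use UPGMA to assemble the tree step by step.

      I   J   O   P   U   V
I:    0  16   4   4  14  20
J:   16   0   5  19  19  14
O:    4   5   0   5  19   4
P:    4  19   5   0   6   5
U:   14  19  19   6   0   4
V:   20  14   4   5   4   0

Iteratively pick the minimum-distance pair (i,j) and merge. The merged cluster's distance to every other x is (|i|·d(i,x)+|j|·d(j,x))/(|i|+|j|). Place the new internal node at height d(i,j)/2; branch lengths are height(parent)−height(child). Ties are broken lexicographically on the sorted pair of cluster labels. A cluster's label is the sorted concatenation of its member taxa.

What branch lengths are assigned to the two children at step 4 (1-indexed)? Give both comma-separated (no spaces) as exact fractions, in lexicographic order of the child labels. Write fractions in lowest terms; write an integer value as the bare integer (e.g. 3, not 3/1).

step 1: merge (I,O) at d=4; branch lengths I→2, O→2; new cluster IO
  updated: d(IO,J)=21/2, d(IO,P)=9/2, d(IO,U)=33/2, d(IO,V)=12
step 2: merge (U,V) at d=4; branch lengths U→2, V→2; new cluster UV
  updated: d(IO,UV)=57/4, d(J,UV)=33/2, d(P,UV)=11/2
step 3: merge (IO,P) at d=9/2; branch lengths IO→1/4, P→9/4; new cluster IOP
  updated: d(IOP,J)=40/3, d(IOP,UV)=34/3
step 4: merge (IOP,UV) at d=34/3; branch lengths IOP→41/12, UV→11/3; new cluster IOPUV
  updated: d(IOPUV,J)=73/5
step 5: merge (IOPUV,J) at d=73/5; branch lengths IOPUV→49/30, J→73/10; new cluster IJOPUV
final tree: ((((I:2,O:2):1/4,P:9/4):41/12,(U:2,V:2):11/3):49/30,J:73/10)
total length: 1591/60

41/12,11/3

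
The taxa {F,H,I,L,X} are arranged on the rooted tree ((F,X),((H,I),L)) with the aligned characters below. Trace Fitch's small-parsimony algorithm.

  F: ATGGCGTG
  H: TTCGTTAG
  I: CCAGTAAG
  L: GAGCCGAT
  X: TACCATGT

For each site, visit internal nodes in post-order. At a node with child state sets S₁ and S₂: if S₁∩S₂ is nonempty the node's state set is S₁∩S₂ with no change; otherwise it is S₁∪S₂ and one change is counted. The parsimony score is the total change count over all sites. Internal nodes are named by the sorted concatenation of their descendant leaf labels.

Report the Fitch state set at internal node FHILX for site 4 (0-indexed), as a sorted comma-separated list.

C

FX@0: {A} ∪ {T} = {A,T} (union, +1)
HI@0: {T} ∪ {C} = {C,T} (union, +1)
HIL@0: {C,T} ∪ {G} = {C,G,T} (union, +1)
FHILX@0: {A,T} ∩ {C,G,T} = {T} (intersection, +0)
FX@1: {T} ∪ {A} = {A,T} (union, +1)
HI@1: {T} ∪ {C} = {C,T} (union, +1)
HIL@1: {C,T} ∪ {A} = {A,C,T} (union, +1)
FHILX@1: {A,T} ∩ {A,C,T} = {A,T} (intersection, +0)
FX@2: {G} ∪ {C} = {C,G} (union, +1)
HI@2: {C} ∪ {A} = {A,C} (union, +1)
HIL@2: {A,C} ∪ {G} = {A,C,G} (union, +1)
FHILX@2: {C,G} ∩ {A,C,G} = {C,G} (intersection, +0)
FX@3: {G} ∪ {C} = {C,G} (union, +1)
HI@3: {G} ∩ {G} = {G} (intersection, +0)
HIL@3: {G} ∪ {C} = {C,G} (union, +1)
FHILX@3: {C,G} ∩ {C,G} = {C,G} (intersection, +0)
FX@4: {C} ∪ {A} = {A,C} (union, +1)
HI@4: {T} ∩ {T} = {T} (intersection, +0)
HIL@4: {T} ∪ {C} = {C,T} (union, +1)
FHILX@4: {A,C} ∩ {C,T} = {C} (intersection, +0)
FX@5: {G} ∪ {T} = {G,T} (union, +1)
HI@5: {T} ∪ {A} = {A,T} (union, +1)
HIL@5: {A,T} ∪ {G} = {A,G,T} (union, +1)
FHILX@5: {G,T} ∩ {A,G,T} = {G,T} (intersection, +0)
FX@6: {T} ∪ {G} = {G,T} (union, +1)
HI@6: {A} ∩ {A} = {A} (intersection, +0)
HIL@6: {A} ∩ {A} = {A} (intersection, +0)
FHILX@6: {G,T} ∪ {A} = {A,G,T} (union, +1)
FX@7: {G} ∪ {T} = {G,T} (union, +1)
HI@7: {G} ∩ {G} = {G} (intersection, +0)
HIL@7: {G} ∪ {T} = {G,T} (union, +1)
FHILX@7: {G,T} ∩ {G,T} = {G,T} (intersection, +0)
per-site changes: [3, 3, 3, 2, 2, 3, 2, 2]; total = 20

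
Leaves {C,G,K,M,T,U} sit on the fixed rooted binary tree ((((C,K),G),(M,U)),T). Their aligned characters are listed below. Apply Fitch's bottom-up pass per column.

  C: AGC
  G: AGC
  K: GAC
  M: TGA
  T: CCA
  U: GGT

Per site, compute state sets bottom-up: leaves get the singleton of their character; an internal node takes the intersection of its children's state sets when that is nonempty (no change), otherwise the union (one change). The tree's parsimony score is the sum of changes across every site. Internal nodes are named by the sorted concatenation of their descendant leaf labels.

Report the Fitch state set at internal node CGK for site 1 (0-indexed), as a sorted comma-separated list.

CK@0: {A} ∪ {G} = {A,G} (union, +1)
CGK@0: {A,G} ∩ {A} = {A} (intersection, +0)
MU@0: {T} ∪ {G} = {G,T} (union, +1)
CGKMU@0: {A} ∪ {G,T} = {A,G,T} (union, +1)
CGKMTU@0: {A,G,T} ∪ {C} = {A,C,G,T} (union, +1)
CK@1: {G} ∪ {A} = {A,G} (union, +1)
CGK@1: {A,G} ∩ {G} = {G} (intersection, +0)
MU@1: {G} ∩ {G} = {G} (intersection, +0)
CGKMU@1: {G} ∩ {G} = {G} (intersection, +0)
CGKMTU@1: {G} ∪ {C} = {C,G} (union, +1)
CK@2: {C} ∩ {C} = {C} (intersection, +0)
CGK@2: {C} ∩ {C} = {C} (intersection, +0)
MU@2: {A} ∪ {T} = {A,T} (union, +1)
CGKMU@2: {C} ∪ {A,T} = {A,C,T} (union, +1)
CGKMTU@2: {A,C,T} ∩ {A} = {A} (intersection, +0)
per-site changes: [4, 2, 2]; total = 8

G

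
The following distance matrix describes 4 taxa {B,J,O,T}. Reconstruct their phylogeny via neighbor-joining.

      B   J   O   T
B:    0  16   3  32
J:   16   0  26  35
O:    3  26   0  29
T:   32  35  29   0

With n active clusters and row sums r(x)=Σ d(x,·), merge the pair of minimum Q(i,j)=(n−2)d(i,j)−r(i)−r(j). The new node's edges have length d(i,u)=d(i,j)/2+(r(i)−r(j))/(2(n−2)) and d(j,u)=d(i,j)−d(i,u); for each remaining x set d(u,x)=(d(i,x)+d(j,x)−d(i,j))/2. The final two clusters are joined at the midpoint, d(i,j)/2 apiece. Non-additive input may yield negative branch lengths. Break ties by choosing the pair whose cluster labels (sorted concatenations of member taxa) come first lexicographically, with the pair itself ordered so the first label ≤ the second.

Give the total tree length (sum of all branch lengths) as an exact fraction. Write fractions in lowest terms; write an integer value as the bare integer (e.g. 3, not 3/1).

step 1: merge (B,O) at d=3, Q=-103; branch lengths B→-1/4, O→13/4; new cluster BO
  updated: d(BO,J)=39/2, d(BO,T)=29
step 2: merge (BO,J) at d=39/2, Q=-167/2; branch lengths BO→27/4, J→51/4; new cluster BJO
  updated: d(BJO,T)=89/4
step 3: merge (BJO,T) at d=89/4; branch lengths BJO→89/8, T→89/8; new cluster BJOT
final tree: (((B:-1/4,O:13/4):27/4,J:51/4):89/8,T:89/8)
total length: 179/4

179/4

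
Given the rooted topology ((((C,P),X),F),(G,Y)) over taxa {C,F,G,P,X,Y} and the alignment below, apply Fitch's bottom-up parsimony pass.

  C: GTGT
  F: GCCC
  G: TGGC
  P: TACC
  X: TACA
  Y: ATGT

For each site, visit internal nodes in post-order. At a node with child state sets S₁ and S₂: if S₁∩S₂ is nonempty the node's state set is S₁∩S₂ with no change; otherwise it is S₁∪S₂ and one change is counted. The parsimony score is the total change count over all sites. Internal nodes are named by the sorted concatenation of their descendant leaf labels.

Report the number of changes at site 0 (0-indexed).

3

CP@0: {G} ∪ {T} = {G,T} (union, +1)
CPX@0: {G,T} ∩ {T} = {T} (intersection, +0)
CFPX@0: {T} ∪ {G} = {G,T} (union, +1)
GY@0: {T} ∪ {A} = {A,T} (union, +1)
CFGPXY@0: {G,T} ∩ {A,T} = {T} (intersection, +0)
CP@1: {T} ∪ {A} = {A,T} (union, +1)
CPX@1: {A,T} ∩ {A} = {A} (intersection, +0)
CFPX@1: {A} ∪ {C} = {A,C} (union, +1)
GY@1: {G} ∪ {T} = {G,T} (union, +1)
CFGPXY@1: {A,C} ∪ {G,T} = {A,C,G,T} (union, +1)
CP@2: {G} ∪ {C} = {C,G} (union, +1)
CPX@2: {C,G} ∩ {C} = {C} (intersection, +0)
CFPX@2: {C} ∩ {C} = {C} (intersection, +0)
GY@2: {G} ∩ {G} = {G} (intersection, +0)
CFGPXY@2: {C} ∪ {G} = {C,G} (union, +1)
CP@3: {T} ∪ {C} = {C,T} (union, +1)
CPX@3: {C,T} ∪ {A} = {A,C,T} (union, +1)
CFPX@3: {A,C,T} ∩ {C} = {C} (intersection, +0)
GY@3: {C} ∪ {T} = {C,T} (union, +1)
CFGPXY@3: {C} ∩ {C,T} = {C} (intersection, +0)
per-site changes: [3, 4, 2, 3]; total = 12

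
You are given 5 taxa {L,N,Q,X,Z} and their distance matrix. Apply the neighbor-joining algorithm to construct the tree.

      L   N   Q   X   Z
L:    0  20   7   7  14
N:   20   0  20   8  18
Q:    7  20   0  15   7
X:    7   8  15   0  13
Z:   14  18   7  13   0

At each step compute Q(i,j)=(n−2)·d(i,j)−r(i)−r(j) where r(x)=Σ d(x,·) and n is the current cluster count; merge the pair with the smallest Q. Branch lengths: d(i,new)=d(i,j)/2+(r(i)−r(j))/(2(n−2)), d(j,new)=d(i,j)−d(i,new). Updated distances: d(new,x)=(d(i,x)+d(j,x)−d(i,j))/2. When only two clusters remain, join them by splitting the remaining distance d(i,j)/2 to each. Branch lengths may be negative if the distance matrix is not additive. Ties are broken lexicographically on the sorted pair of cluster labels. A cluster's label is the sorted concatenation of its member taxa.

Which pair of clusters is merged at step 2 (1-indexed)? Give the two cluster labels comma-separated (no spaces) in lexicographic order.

L,NX

iteration 1: select N,X (d=8, Q=-85); attach at lengths (47/6, 1/6); label the merged cluster NX
  updated: d(L,NX)=19/2, d(NX,Q)=27/2, d(NX,Z)=23/2
iteration 2: select L,NX (d=19/2, Q=-46); attach at lengths (15/4, 23/4); label the merged cluster LNX
  updated: d(LNX,Q)=11/2, d(LNX,Z)=8
iteration 3: select LNX,Q (d=11/2, Q=-41/2); attach at lengths (13/4, 9/4); label the merged cluster LNQX
  updated: d(LNQX,Z)=19/4
iteration 4: select LNQX,Z (d=19/4); attach at lengths (19/8, 19/8); label the merged cluster LNQXZ
final tree: (((L:15/4,(N:47/6,X:1/6):23/4):13/4,Q:9/4):19/8,Z:19/8)
total length: 111/4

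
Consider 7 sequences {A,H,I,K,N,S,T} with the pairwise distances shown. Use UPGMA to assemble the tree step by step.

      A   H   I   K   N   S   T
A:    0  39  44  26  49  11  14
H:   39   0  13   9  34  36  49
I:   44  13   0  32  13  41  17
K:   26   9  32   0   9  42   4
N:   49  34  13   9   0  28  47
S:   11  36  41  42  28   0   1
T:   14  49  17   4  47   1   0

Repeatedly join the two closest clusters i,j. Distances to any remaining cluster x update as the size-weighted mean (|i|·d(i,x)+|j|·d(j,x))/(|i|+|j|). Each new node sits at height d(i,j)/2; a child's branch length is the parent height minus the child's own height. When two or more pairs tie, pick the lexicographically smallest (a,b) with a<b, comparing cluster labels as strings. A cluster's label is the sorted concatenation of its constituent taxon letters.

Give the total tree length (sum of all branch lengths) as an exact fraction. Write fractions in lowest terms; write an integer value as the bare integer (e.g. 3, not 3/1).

767/12

step 1: merge (S,T) at d=1; branch lengths S→1/2, T→1/2; new cluster ST
  updated: d(A,ST)=25/2, d(H,ST)=85/2, d(I,ST)=29, d(K,ST)=23, d(N,ST)=75/2
step 2: merge (H,K) at d=9; branch lengths H→9/2, K→9/2; new cluster HK
  updated: d(A,HK)=65/2, d(HK,I)=45/2, d(HK,N)=43/2, d(HK,ST)=131/4
step 3: merge (A,ST) at d=25/2; branch lengths A→25/4, ST→23/4; new cluster AST
  updated: d(AST,HK)=98/3, d(AST,I)=34, d(AST,N)=124/3
step 4: merge (I,N) at d=13; branch lengths I→13/2, N→13/2; new cluster IN
  updated: d(AST,IN)=113/3, d(HK,IN)=22
step 5: merge (HK,IN) at d=22; branch lengths HK→13/2, IN→9/2; new cluster HIKN
  updated: d(AST,HIKN)=211/6
step 6: merge (AST,HIKN) at d=211/6; branch lengths AST→34/3, HIKN→79/12; new cluster AHIKNST
final tree: ((A:25/4,(S:1/2,T:1/2):23/4):34/3,((H:9/2,K:9/2):13/2,(I:13/2,N:13/2):9/2):79/12)
total length: 767/12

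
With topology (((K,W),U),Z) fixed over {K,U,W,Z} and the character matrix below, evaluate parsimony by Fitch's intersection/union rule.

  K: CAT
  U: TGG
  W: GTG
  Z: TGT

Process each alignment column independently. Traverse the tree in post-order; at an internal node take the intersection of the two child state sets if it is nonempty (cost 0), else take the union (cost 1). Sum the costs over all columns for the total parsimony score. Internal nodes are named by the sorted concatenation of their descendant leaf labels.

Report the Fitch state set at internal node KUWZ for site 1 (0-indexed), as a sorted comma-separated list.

G

KW@0: {C} ∪ {G} = {C,G} (union, +1)
KUW@0: {C,G} ∪ {T} = {C,G,T} (union, +1)
KUWZ@0: {C,G,T} ∩ {T} = {T} (intersection, +0)
KW@1: {A} ∪ {T} = {A,T} (union, +1)
KUW@1: {A,T} ∪ {G} = {A,G,T} (union, +1)
KUWZ@1: {A,G,T} ∩ {G} = {G} (intersection, +0)
KW@2: {T} ∪ {G} = {G,T} (union, +1)
KUW@2: {G,T} ∩ {G} = {G} (intersection, +0)
KUWZ@2: {G} ∪ {T} = {G,T} (union, +1)
per-site changes: [2, 2, 2]; total = 6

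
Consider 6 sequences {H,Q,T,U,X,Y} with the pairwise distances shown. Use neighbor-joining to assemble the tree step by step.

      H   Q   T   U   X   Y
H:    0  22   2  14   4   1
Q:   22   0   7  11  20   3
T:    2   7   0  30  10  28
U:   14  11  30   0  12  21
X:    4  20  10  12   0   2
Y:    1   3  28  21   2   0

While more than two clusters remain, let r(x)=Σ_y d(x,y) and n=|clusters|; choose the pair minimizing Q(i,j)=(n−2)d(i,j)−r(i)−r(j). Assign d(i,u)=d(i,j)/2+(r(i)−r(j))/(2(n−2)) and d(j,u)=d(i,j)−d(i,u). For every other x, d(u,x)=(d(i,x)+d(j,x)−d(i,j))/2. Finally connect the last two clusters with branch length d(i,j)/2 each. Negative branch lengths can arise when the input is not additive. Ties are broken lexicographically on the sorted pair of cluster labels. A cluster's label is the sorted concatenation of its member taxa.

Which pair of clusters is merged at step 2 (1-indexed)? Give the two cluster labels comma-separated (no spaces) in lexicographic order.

Q,U

step 1: merge (H,T) at d=2, Q=-112; branch lengths H→-13/4, T→21/4; new cluster HT
  updated: d(HT,Q)=27/2, d(HT,U)=21, d(HT,X)=6, d(HT,Y)=27/2
step 2: merge (Q,U) at d=11, Q=-159/2; branch lengths Q→31/12, U→101/12; new cluster QU
  updated: d(HT,QU)=47/4, d(QU,X)=21/2, d(QU,Y)=13/2
step 3: merge (HT,X) at d=6, Q=-151/4; branch lengths HT→99/16, X→-3/16; new cluster HTX
  updated: d(HTX,QU)=65/8, d(HTX,Y)=19/4
step 4: merge (HTX,QU) at d=65/8, Q=-155/8; branch lengths HTX→51/16, QU→79/16; new cluster HQTUX
  updated: d(HQTUX,Y)=25/16
step 5: merge (HQTUX,Y) at d=25/16; branch lengths HQTUX→25/32, Y→25/32; new cluster HQTUXY
final tree: ((((H:-13/4,T:21/4):99/16,X:-3/16):51/16,(Q:31/12,U:101/12):79/16):25/32,Y:25/32)
total length: 459/16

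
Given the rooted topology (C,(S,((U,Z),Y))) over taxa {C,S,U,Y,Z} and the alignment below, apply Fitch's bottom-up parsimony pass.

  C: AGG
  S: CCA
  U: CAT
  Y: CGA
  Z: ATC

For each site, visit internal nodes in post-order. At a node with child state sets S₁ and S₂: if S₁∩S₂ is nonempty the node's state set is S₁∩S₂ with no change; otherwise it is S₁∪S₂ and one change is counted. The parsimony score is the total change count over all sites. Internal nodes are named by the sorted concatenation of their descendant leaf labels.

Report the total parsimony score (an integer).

[col 0] UZ: children U:{C}, Z:{A} ∪→ {A,C}; cost 1
[col 0] UYZ: children UZ:{A,C}, Y:{C} ∩→ {C}; cost 0
[col 0] SUYZ: children S:{C}, UYZ:{C} ∩→ {C}; cost 0
[col 0] CSUYZ: children C:{A}, SUYZ:{C} ∪→ {A,C}; cost 1
[col 1] UZ: children U:{A}, Z:{T} ∪→ {A,T}; cost 1
[col 1] UYZ: children UZ:{A,T}, Y:{G} ∪→ {A,G,T}; cost 1
[col 1] SUYZ: children S:{C}, UYZ:{A,G,T} ∪→ {A,C,G,T}; cost 1
[col 1] CSUYZ: children C:{G}, SUYZ:{A,C,G,T} ∩→ {G}; cost 0
[col 2] UZ: children U:{T}, Z:{C} ∪→ {C,T}; cost 1
[col 2] UYZ: children UZ:{C,T}, Y:{A} ∪→ {A,C,T}; cost 1
[col 2] SUYZ: children S:{A}, UYZ:{A,C,T} ∩→ {A}; cost 0
[col 2] CSUYZ: children C:{G}, SUYZ:{A} ∪→ {A,G}; cost 1
per-site changes: [2, 3, 3]; total = 8

8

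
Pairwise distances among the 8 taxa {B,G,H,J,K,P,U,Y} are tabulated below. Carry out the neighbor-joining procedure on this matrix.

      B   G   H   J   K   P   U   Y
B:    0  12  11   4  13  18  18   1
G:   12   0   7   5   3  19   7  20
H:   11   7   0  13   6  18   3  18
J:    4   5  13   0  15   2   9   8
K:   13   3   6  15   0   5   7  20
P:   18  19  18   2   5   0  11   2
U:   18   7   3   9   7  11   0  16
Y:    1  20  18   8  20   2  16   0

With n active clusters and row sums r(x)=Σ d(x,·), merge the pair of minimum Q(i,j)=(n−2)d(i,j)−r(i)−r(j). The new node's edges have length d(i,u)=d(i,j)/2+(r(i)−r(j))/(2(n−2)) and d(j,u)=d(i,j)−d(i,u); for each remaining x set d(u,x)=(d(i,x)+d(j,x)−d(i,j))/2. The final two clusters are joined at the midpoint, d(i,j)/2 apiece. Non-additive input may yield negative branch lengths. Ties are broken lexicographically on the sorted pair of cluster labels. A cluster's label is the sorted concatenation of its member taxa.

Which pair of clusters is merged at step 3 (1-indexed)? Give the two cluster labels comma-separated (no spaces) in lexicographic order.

step 1: merge (B,Y) at d=1, Q=-156; branch lengths B→-1/6, Y→7/6; new cluster BY
  updated: d(BY,G)=31/2, d(BY,H)=14, d(BY,J)=11/2, d(BY,K)=16, d(BY,P)=19/2, d(BY,U)=33/2
step 2: merge (J,P) at d=2, Q=-104; branch lengths J→-1/2, P→5/2; new cluster JP
  updated: d(BY,JP)=13/2, d(G,JP)=11, d(H,JP)=29/2, d(JP,K)=9, d(JP,U)=9
step 3: merge (BY,JP) at d=13/2, Q=-185/2; branch lengths BY→89/16, JP→15/16; new cluster BJPY
  updated: d(BJPY,G)=10, d(BJPY,H)=11, d(BJPY,K)=37/4, d(BJPY,U)=19/2
step 4: merge (H,U) at d=3, Q=-89/2; branch lengths H→19/12, U→17/12; new cluster HU
  updated: d(BJPY,HU)=35/4, d(G,HU)=11/2, d(HU,K)=5
step 5: merge (BJPY,HU) at d=35/4, Q=-119/4; branch lengths BJPY→105/16, HU→35/16; new cluster BHJPUY
  updated: d(BHJPUY,G)=27/8, d(BHJPUY,K)=11/4
step 6: merge (BHJPUY,G) at d=27/8, Q=-73/8; branch lengths BHJPUY→25/16, G→29/16; new cluster BGHJPUY
  updated: d(BGHJPUY,K)=19/16
step 7: merge (BGHJPUY,K) at d=19/16; branch lengths BGHJPUY→19/32, K→19/32; new cluster BGHJKPUY
final tree: (((((B:-1/6,Y:7/6):89/16,(J:-1/2,P:5/2):15/16):105/16,(H:19/12,U:17/12):35/16):25/16,G:29/16):19/32,K:19/32)
total length: 413/16

BY,JP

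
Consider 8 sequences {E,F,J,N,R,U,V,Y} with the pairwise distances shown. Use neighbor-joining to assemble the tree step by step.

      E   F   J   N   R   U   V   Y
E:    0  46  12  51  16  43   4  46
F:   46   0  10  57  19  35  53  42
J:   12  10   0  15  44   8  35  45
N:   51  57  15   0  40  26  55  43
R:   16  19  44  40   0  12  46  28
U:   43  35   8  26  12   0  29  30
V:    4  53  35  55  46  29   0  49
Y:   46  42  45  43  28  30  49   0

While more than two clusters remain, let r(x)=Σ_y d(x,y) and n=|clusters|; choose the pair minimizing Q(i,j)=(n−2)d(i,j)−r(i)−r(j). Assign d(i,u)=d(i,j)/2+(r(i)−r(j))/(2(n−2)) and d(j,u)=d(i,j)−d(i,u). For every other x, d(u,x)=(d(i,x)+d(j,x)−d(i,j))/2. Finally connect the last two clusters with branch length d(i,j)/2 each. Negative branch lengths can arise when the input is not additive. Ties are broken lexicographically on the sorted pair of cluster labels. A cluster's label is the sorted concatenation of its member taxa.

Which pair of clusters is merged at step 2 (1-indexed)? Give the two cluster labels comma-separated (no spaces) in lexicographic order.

step 1: merge (E,V) at d=4, Q=-465; branch lengths E→-29/12, V→77/12; new cluster EV
  updated: d(EV,F)=95/2, d(EV,J)=43/2, d(EV,N)=51, d(EV,R)=29, d(EV,U)=34, d(EV,Y)=91/2
step 2: merge (F,J) at d=10, Q=-304; branch lengths F→117/10, J→-17/10; new cluster FJ
  updated: d(EV,FJ)=59/2, d(FJ,N)=31, d(FJ,R)=53/2, d(FJ,U)=33/2, d(FJ,Y)=77/2
step 3: merge (EV,FJ) at d=59/2, Q=-213; branch lengths EV→165/8, FJ→71/8; new cluster EFJV
  updated: d(EFJV,N)=105/4, d(EFJV,R)=13, d(EFJV,U)=21/2, d(EFJV,Y)=109/4
step 4: merge (R,Y) at d=28, Q=-549/4; branch lengths R→65/8, Y→159/8; new cluster RY
  updated: d(EFJV,RY)=49/8, d(N,RY)=55/2, d(RY,U)=7
step 5: merge (EFJV,RY) at d=49/8, Q=-285/4; branch lengths EFJV→29/8, RY→5/2; new cluster EFJRVY
  updated: d(EFJRVY,N)=381/16, d(EFJRVY,U)=91/16
step 6: merge (EFJRVY,N) at d=381/16, Q=-111/2; branch lengths EFJRVY→7/4, N→353/16; new cluster EFJNRVY
  updated: d(EFJNRVY,U)=63/16
step 7: merge (EFJNRVY,U) at d=63/16; branch lengths EFJNRVY→63/32, U→63/32; new cluster EFJNRUVY
final tree: (((((E:-29/12,V:77/12):165/8,(F:117/10,J:-17/10):71/8):29/8,(R:65/8,Y:159/8):5/2):7/4,N:353/16):63/32,U:63/32)
total length: 843/8

F,J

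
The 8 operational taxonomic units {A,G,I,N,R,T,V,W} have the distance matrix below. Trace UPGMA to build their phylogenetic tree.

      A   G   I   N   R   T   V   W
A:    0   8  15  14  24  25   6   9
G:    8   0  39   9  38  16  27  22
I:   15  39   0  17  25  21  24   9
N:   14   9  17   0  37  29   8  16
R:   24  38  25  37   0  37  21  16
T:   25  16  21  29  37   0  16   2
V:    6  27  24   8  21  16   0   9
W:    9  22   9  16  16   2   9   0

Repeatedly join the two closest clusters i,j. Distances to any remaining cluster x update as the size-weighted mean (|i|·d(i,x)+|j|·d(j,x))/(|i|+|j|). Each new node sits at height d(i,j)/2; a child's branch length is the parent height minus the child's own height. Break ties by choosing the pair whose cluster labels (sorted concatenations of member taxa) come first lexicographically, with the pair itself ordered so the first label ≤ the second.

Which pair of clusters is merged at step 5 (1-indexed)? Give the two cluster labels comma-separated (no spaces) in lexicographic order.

I,TW

1. join T+W (d=2) ⇒ TW; edges |T|=1, |W|=1
  updated: d(A,TW)=17, d(G,TW)=19, d(I,TW)=15, d(N,TW)=45/2, d(R,TW)=53/2, d(TW,V)=25/2
2. join A+V (d=6) ⇒ AV; edges |A|=3, |V|=3
  updated: d(AV,G)=35/2, d(AV,I)=39/2, d(AV,N)=11, d(AV,R)=45/2, d(AV,TW)=59/4
3. join G+N (d=9) ⇒ GN; edges |G|=9/2, |N|=9/2
  updated: d(AV,GN)=57/4, d(GN,I)=28, d(GN,R)=75/2, d(GN,TW)=83/4
4. join AV+GN (d=57/4) ⇒ AGNV; edges |AV|=33/8, |GN|=21/8
  updated: d(AGNV,I)=95/4, d(AGNV,R)=30, d(AGNV,TW)=71/4
5. join I+TW (d=15) ⇒ ITW; edges |I|=15/2, |TW|=13/2
  updated: d(AGNV,ITW)=79/4, d(ITW,R)=26
6. join AGNV+ITW (d=79/4) ⇒ AGINTVW; edges |AGNV|=11/4, |ITW|=19/8
  updated: d(AGINTVW,R)=198/7
7. join AGINTVW+R (d=198/7) ⇒ AGINRTVW; edges |AGINTVW|=239/56, |R|=99/7
final tree: ((((A:3,V:3):33/8,(G:9/2,N:9/2):21/8):11/4,(I:15/2,(T:1,W:1):13/2):19/8):239/56,R:99/7)
total length: 429/7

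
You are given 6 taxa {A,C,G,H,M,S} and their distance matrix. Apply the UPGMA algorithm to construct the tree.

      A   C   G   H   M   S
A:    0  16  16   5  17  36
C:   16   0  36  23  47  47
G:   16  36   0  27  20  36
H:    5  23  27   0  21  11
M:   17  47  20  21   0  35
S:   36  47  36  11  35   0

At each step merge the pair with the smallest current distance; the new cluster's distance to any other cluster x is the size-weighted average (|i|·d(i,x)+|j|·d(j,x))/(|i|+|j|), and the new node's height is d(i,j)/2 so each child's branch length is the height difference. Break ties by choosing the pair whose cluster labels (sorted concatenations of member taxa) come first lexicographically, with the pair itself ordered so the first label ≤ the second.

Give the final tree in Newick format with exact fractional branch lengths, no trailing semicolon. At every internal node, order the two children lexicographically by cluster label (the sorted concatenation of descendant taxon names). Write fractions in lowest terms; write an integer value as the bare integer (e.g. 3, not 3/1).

(((((A:5/2,H:5/2):7,M:19/2):1,G:21/2):17/4,S:59/4):43/20,C:169/10)

step 1: merge (A,H) at d=5; branch lengths A→5/2, H→5/2; new cluster AH
  updated: d(AH,C)=39/2, d(AH,G)=43/2, d(AH,M)=19, d(AH,S)=47/2
step 2: merge (AH,M) at d=19; branch lengths AH→7, M→19/2; new cluster AHM
  updated: d(AHM,C)=86/3, d(AHM,G)=21, d(AHM,S)=82/3
step 3: merge (AHM,G) at d=21; branch lengths AHM→1, G→21/2; new cluster AGHM
  updated: d(AGHM,C)=61/2, d(AGHM,S)=59/2
step 4: merge (AGHM,S) at d=59/2; branch lengths AGHM→17/4, S→59/4; new cluster AGHMS
  updated: d(AGHMS,C)=169/5
step 5: merge (AGHMS,C) at d=169/5; branch lengths AGHMS→43/20, C→169/10; new cluster ACGHMS
final tree: (((((A:5/2,H:5/2):7,M:19/2):1,G:21/2):17/4,S:59/4):43/20,C:169/10)
total length: 1421/20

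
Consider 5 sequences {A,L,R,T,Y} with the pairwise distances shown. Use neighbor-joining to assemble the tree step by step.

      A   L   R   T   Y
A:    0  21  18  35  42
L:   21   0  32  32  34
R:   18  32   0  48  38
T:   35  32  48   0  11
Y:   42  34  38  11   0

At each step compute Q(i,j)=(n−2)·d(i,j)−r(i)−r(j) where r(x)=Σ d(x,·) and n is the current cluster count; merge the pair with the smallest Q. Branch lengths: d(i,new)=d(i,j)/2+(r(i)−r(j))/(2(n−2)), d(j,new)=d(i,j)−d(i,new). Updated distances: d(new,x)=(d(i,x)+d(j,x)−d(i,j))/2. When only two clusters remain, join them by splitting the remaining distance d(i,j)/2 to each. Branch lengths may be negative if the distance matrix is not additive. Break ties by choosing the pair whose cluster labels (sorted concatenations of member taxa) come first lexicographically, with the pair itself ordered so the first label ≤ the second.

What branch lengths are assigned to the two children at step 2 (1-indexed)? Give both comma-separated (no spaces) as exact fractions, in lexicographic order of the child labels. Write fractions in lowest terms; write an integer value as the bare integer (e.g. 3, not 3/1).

41/8,103/8

iteration 1: select T,Y (d=11, Q=-218); attach at lengths (17/3, 16/3); label the merged cluster TY
  updated: d(A,TY)=33, d(L,TY)=55/2, d(R,TY)=75/2
iteration 2: select A,R (d=18, Q=-247/2); attach at lengths (41/8, 103/8); label the merged cluster AR
  updated: d(AR,L)=35/2, d(AR,TY)=105/4
iteration 3: select AR,L (d=35/2, Q=-285/4); attach at lengths (65/8, 75/8); label the merged cluster ALR
  updated: d(ALR,TY)=145/8
iteration 4: select ALR,TY (d=145/8); attach at lengths (145/16, 145/16); label the merged cluster ALRTY
final tree: (((A:41/8,R:103/8):65/8,L:75/8):145/16,(T:17/3,Y:16/3):145/16)
total length: 517/8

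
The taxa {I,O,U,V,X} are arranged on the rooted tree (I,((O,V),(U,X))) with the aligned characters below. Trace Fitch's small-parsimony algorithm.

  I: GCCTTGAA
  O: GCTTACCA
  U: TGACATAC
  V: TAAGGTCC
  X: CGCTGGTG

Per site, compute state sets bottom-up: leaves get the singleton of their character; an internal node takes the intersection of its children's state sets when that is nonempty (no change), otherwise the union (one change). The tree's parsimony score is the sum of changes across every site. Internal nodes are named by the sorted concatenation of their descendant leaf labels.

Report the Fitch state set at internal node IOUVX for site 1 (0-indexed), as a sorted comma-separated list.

site 0, node OV: O={G} ∪ V={T} → {G,T} (+1)
site 0, node UX: U={T} ∪ X={C} → {C,T} (+1)
site 0, node OUVX: OV={G,T} ∩ UX={C,T} → {T} (+0)
site 0, node IOUVX: I={G} ∪ OUVX={T} → {G,T} (+1)
site 1, node OV: O={C} ∪ V={A} → {A,C} (+1)
site 1, node UX: U={G} ∩ X={G} → {G} (+0)
site 1, node OUVX: OV={A,C} ∪ UX={G} → {A,C,G} (+1)
site 1, node IOUVX: I={C} ∩ OUVX={A,C,G} → {C} (+0)
site 2, node OV: O={T} ∪ V={A} → {A,T} (+1)
site 2, node UX: U={A} ∪ X={C} → {A,C} (+1)
site 2, node OUVX: OV={A,T} ∩ UX={A,C} → {A} (+0)
site 2, node IOUVX: I={C} ∪ OUVX={A} → {A,C} (+1)
site 3, node OV: O={T} ∪ V={G} → {G,T} (+1)
site 3, node UX: U={C} ∪ X={T} → {C,T} (+1)
site 3, node OUVX: OV={G,T} ∩ UX={C,T} → {T} (+0)
site 3, node IOUVX: I={T} ∩ OUVX={T} → {T} (+0)
site 4, node OV: O={A} ∪ V={G} → {A,G} (+1)
site 4, node UX: U={A} ∪ X={G} → {A,G} (+1)
site 4, node OUVX: OV={A,G} ∩ UX={A,G} → {A,G} (+0)
site 4, node IOUVX: I={T} ∪ OUVX={A,G} → {A,G,T} (+1)
site 5, node OV: O={C} ∪ V={T} → {C,T} (+1)
site 5, node UX: U={T} ∪ X={G} → {G,T} (+1)
site 5, node OUVX: OV={C,T} ∩ UX={G,T} → {T} (+0)
site 5, node IOUVX: I={G} ∪ OUVX={T} → {G,T} (+1)
site 6, node OV: O={C} ∩ V={C} → {C} (+0)
site 6, node UX: U={A} ∪ X={T} → {A,T} (+1)
site 6, node OUVX: OV={C} ∪ UX={A,T} → {A,C,T} (+1)
site 6, node IOUVX: I={A} ∩ OUVX={A,C,T} → {A} (+0)
site 7, node OV: O={A} ∪ V={C} → {A,C} (+1)
site 7, node UX: U={C} ∪ X={G} → {C,G} (+1)
site 7, node OUVX: OV={A,C} ∩ UX={C,G} → {C} (+0)
site 7, node IOUVX: I={A} ∪ OUVX={C} → {A,C} (+1)
per-site changes: [3, 2, 3, 2, 3, 3, 2, 3]; total = 21

C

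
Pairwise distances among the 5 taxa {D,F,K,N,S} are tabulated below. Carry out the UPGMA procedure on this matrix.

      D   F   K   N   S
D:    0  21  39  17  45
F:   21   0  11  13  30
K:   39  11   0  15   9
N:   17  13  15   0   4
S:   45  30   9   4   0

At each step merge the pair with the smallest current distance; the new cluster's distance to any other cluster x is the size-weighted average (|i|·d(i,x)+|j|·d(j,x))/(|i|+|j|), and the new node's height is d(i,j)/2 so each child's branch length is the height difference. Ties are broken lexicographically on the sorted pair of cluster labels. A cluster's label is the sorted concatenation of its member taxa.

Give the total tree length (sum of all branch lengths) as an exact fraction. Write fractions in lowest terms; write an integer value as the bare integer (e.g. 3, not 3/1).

371/8

step 1: merge (N,S) at d=4; branch lengths N→2, S→2; new cluster NS
  updated: d(D,NS)=31, d(F,NS)=43/2, d(K,NS)=12
step 2: merge (F,K) at d=11; branch lengths F→11/2, K→11/2; new cluster FK
  updated: d(D,FK)=30, d(FK,NS)=67/4
step 3: merge (FK,NS) at d=67/4; branch lengths FK→23/8, NS→51/8; new cluster FKNS
  updated: d(D,FKNS)=61/2
step 4: merge (D,FKNS) at d=61/2; branch lengths D→61/4, FKNS→55/8; new cluster DFKNS
final tree: (D:61/4,((F:11/2,K:11/2):23/8,(N:2,S:2):51/8):55/8)
total length: 371/8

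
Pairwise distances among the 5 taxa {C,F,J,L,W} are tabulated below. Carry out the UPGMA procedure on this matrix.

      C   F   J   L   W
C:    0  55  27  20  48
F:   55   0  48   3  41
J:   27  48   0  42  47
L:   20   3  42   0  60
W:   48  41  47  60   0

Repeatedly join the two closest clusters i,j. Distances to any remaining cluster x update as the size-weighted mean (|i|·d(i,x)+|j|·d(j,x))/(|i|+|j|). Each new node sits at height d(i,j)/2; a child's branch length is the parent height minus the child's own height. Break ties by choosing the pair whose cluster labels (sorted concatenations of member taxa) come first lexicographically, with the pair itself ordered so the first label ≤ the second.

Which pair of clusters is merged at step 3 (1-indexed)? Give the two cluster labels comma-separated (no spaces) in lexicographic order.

step 1: merge (F,L) at d=3; branch lengths F→3/2, L→3/2; new cluster FL
  updated: d(C,FL)=75/2, d(FL,J)=45, d(FL,W)=101/2
step 2: merge (C,J) at d=27; branch lengths C→27/2, J→27/2; new cluster CJ
  updated: d(CJ,FL)=165/4, d(CJ,W)=95/2
step 3: merge (CJ,FL) at d=165/4; branch lengths CJ→57/8, FL→153/8; new cluster CFJL
  updated: d(CFJL,W)=49
step 4: merge (CFJL,W) at d=49; branch lengths CFJL→31/8, W→49/2; new cluster CFJLW
final tree: (((C:27/2,J:27/2):57/8,(F:3/2,L:3/2):153/8):31/8,W:49/2)
total length: 677/8

CJ,FL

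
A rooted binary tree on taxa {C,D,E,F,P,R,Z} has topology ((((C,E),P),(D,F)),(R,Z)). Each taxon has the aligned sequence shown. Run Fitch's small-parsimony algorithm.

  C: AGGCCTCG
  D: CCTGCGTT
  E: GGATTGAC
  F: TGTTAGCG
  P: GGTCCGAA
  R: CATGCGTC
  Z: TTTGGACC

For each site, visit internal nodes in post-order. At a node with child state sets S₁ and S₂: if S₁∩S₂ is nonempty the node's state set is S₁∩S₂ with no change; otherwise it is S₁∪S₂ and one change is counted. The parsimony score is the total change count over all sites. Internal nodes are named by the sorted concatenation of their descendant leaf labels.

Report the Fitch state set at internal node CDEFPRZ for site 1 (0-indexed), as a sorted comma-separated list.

A,G,T

site 0, node CE: C={A} ∪ E={G} → {A,G} (+1)
site 0, node CEP: CE={A,G} ∩ P={G} → {G} (+0)
site 0, node DF: D={C} ∪ F={T} → {C,T} (+1)
site 0, node CDEFP: CEP={G} ∪ DF={C,T} → {C,G,T} (+1)
site 0, node RZ: R={C} ∪ Z={T} → {C,T} (+1)
site 0, node CDEFPRZ: CDEFP={C,G,T} ∩ RZ={C,T} → {C,T} (+0)
site 1, node CE: C={G} ∩ E={G} → {G} (+0)
site 1, node CEP: CE={G} ∩ P={G} → {G} (+0)
site 1, node DF: D={C} ∪ F={G} → {C,G} (+1)
site 1, node CDEFP: CEP={G} ∩ DF={C,G} → {G} (+0)
site 1, node RZ: R={A} ∪ Z={T} → {A,T} (+1)
site 1, node CDEFPRZ: CDEFP={G} ∪ RZ={A,T} → {A,G,T} (+1)
site 2, node CE: C={G} ∪ E={A} → {A,G} (+1)
site 2, node CEP: CE={A,G} ∪ P={T} → {A,G,T} (+1)
site 2, node DF: D={T} ∩ F={T} → {T} (+0)
site 2, node CDEFP: CEP={A,G,T} ∩ DF={T} → {T} (+0)
site 2, node RZ: R={T} ∩ Z={T} → {T} (+0)
site 2, node CDEFPRZ: CDEFP={T} ∩ RZ={T} → {T} (+0)
site 3, node CE: C={C} ∪ E={T} → {C,T} (+1)
site 3, node CEP: CE={C,T} ∩ P={C} → {C} (+0)
site 3, node DF: D={G} ∪ F={T} → {G,T} (+1)
site 3, node CDEFP: CEP={C} ∪ DF={G,T} → {C,G,T} (+1)
site 3, node RZ: R={G} ∩ Z={G} → {G} (+0)
site 3, node CDEFPRZ: CDEFP={C,G,T} ∩ RZ={G} → {G} (+0)
site 4, node CE: C={C} ∪ E={T} → {C,T} (+1)
site 4, node CEP: CE={C,T} ∩ P={C} → {C} (+0)
site 4, node DF: D={C} ∪ F={A} → {A,C} (+1)
site 4, node CDEFP: CEP={C} ∩ DF={A,C} → {C} (+0)
site 4, node RZ: R={C} ∪ Z={G} → {C,G} (+1)
site 4, node CDEFPRZ: CDEFP={C} ∩ RZ={C,G} → {C} (+0)
site 5, node CE: C={T} ∪ E={G} → {G,T} (+1)
site 5, node CEP: CE={G,T} ∩ P={G} → {G} (+0)
site 5, node DF: D={G} ∩ F={G} → {G} (+0)
site 5, node CDEFP: CEP={G} ∩ DF={G} → {G} (+0)
site 5, node RZ: R={G} ∪ Z={A} → {A,G} (+1)
site 5, node CDEFPRZ: CDEFP={G} ∩ RZ={A,G} → {G} (+0)
site 6, node CE: C={C} ∪ E={A} → {A,C} (+1)
site 6, node CEP: CE={A,C} ∩ P={A} → {A} (+0)
site 6, node DF: D={T} ∪ F={C} → {C,T} (+1)
site 6, node CDEFP: CEP={A} ∪ DF={C,T} → {A,C,T} (+1)
site 6, node RZ: R={T} ∪ Z={C} → {C,T} (+1)
site 6, node CDEFPRZ: CDEFP={A,C,T} ∩ RZ={C,T} → {C,T} (+0)
site 7, node CE: C={G} ∪ E={C} → {C,G} (+1)
site 7, node CEP: CE={C,G} ∪ P={A} → {A,C,G} (+1)
site 7, node DF: D={T} ∪ F={G} → {G,T} (+1)
site 7, node CDEFP: CEP={A,C,G} ∩ DF={G,T} → {G} (+0)
site 7, node RZ: R={C} ∩ Z={C} → {C} (+0)
site 7, node CDEFPRZ: CDEFP={G} ∪ RZ={C} → {C,G} (+1)
per-site changes: [4, 3, 2, 3, 3, 2, 4, 4]; total = 25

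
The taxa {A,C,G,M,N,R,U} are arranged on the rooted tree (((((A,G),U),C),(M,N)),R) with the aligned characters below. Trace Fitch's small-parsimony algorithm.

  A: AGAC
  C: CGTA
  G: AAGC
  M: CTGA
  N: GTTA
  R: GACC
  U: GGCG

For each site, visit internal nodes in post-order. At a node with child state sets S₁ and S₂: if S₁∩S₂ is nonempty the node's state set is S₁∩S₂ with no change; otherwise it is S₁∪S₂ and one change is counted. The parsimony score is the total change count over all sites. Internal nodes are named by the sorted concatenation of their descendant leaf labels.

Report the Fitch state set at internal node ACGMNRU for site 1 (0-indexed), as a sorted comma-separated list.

A,G,T

site 0, node AG: A={A} ∩ G={A} → {A} (+0)
site 0, node AGU: AG={A} ∪ U={G} → {A,G} (+1)
site 0, node ACGU: AGU={A,G} ∪ C={C} → {A,C,G} (+1)
site 0, node MN: M={C} ∪ N={G} → {C,G} (+1)
site 0, node ACGMNU: ACGU={A,C,G} ∩ MN={C,G} → {C,G} (+0)
site 0, node ACGMNRU: ACGMNU={C,G} ∩ R={G} → {G} (+0)
site 1, node AG: A={G} ∪ G={A} → {A,G} (+1)
site 1, node AGU: AG={A,G} ∩ U={G} → {G} (+0)
site 1, node ACGU: AGU={G} ∩ C={G} → {G} (+0)
site 1, node MN: M={T} ∩ N={T} → {T} (+0)
site 1, node ACGMNU: ACGU={G} ∪ MN={T} → {G,T} (+1)
site 1, node ACGMNRU: ACGMNU={G,T} ∪ R={A} → {A,G,T} (+1)
site 2, node AG: A={A} ∪ G={G} → {A,G} (+1)
site 2, node AGU: AG={A,G} ∪ U={C} → {A,C,G} (+1)
site 2, node ACGU: AGU={A,C,G} ∪ C={T} → {A,C,G,T} (+1)
site 2, node MN: M={G} ∪ N={T} → {G,T} (+1)
site 2, node ACGMNU: ACGU={A,C,G,T} ∩ MN={G,T} → {G,T} (+0)
site 2, node ACGMNRU: ACGMNU={G,T} ∪ R={C} → {C,G,T} (+1)
site 3, node AG: A={C} ∩ G={C} → {C} (+0)
site 3, node AGU: AG={C} ∪ U={G} → {C,G} (+1)
site 3, node ACGU: AGU={C,G} ∪ C={A} → {A,C,G} (+1)
site 3, node MN: M={A} ∩ N={A} → {A} (+0)
site 3, node ACGMNU: ACGU={A,C,G} ∩ MN={A} → {A} (+0)
site 3, node ACGMNRU: ACGMNU={A} ∪ R={C} → {A,C} (+1)
per-site changes: [3, 3, 5, 3]; total = 14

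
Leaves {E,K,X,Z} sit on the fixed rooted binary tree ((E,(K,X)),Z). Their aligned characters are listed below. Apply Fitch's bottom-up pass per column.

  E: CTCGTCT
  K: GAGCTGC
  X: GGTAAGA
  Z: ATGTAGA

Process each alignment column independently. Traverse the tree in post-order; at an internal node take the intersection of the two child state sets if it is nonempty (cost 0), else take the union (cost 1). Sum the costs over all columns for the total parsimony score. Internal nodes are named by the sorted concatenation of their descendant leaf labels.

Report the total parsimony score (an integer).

[col 0] KX: children K:{G}, X:{G} ∩→ {G}; cost 0
[col 0] EKX: children E:{C}, KX:{G} ∪→ {C,G}; cost 1
[col 0] EKXZ: children EKX:{C,G}, Z:{A} ∪→ {A,C,G}; cost 1
[col 1] KX: children K:{A}, X:{G} ∪→ {A,G}; cost 1
[col 1] EKX: children E:{T}, KX:{A,G} ∪→ {A,G,T}; cost 1
[col 1] EKXZ: children EKX:{A,G,T}, Z:{T} ∩→ {T}; cost 0
[col 2] KX: children K:{G}, X:{T} ∪→ {G,T}; cost 1
[col 2] EKX: children E:{C}, KX:{G,T} ∪→ {C,G,T}; cost 1
[col 2] EKXZ: children EKX:{C,G,T}, Z:{G} ∩→ {G}; cost 0
[col 3] KX: children K:{C}, X:{A} ∪→ {A,C}; cost 1
[col 3] EKX: children E:{G}, KX:{A,C} ∪→ {A,C,G}; cost 1
[col 3] EKXZ: children EKX:{A,C,G}, Z:{T} ∪→ {A,C,G,T}; cost 1
[col 4] KX: children K:{T}, X:{A} ∪→ {A,T}; cost 1
[col 4] EKX: children E:{T}, KX:{A,T} ∩→ {T}; cost 0
[col 4] EKXZ: children EKX:{T}, Z:{A} ∪→ {A,T}; cost 1
[col 5] KX: children K:{G}, X:{G} ∩→ {G}; cost 0
[col 5] EKX: children E:{C}, KX:{G} ∪→ {C,G}; cost 1
[col 5] EKXZ: children EKX:{C,G}, Z:{G} ∩→ {G}; cost 0
[col 6] KX: children K:{C}, X:{A} ∪→ {A,C}; cost 1
[col 6] EKX: children E:{T}, KX:{A,C} ∪→ {A,C,T}; cost 1
[col 6] EKXZ: children EKX:{A,C,T}, Z:{A} ∩→ {A}; cost 0
per-site changes: [2, 2, 2, 3, 2, 1, 2]; total = 14

14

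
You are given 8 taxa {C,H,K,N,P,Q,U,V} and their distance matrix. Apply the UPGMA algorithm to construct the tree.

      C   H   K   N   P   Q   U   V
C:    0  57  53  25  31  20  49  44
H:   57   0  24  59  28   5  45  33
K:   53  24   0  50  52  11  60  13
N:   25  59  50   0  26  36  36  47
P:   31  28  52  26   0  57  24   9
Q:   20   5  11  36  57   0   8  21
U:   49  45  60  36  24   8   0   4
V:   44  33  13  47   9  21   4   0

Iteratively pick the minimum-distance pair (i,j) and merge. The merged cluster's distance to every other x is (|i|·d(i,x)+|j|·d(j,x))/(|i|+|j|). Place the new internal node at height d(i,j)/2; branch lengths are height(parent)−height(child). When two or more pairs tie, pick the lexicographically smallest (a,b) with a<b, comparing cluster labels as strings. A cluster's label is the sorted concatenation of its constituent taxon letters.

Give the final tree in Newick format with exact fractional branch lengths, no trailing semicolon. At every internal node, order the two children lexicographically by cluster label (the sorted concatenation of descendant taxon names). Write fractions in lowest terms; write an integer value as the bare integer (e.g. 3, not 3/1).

((C:25/2,N:25/2):26/3,(((H:5/2,Q:5/2):25/4,K:35/4):319/36,(P:33/4,(U:2,V:2):25/4):337/36):32/9)

1. join U+V (d=4) ⇒ UV; edges |U|=2, |V|=2
  updated: d(C,UV)=93/2, d(H,UV)=39, d(K,UV)=73/2, d(N,UV)=83/2, d(P,UV)=33/2, d(Q,UV)=29/2
2. join H+Q (d=5) ⇒ HQ; edges |H|=5/2, |Q|=5/2
  updated: d(C,HQ)=77/2, d(HQ,K)=35/2, d(HQ,N)=95/2, d(HQ,P)=85/2, d(HQ,UV)=107/4
3. join P+UV (d=33/2) ⇒ PUV; edges |P|=33/4, |UV|=25/4
  updated: d(C,PUV)=124/3, d(HQ,PUV)=32, d(K,PUV)=125/3, d(N,PUV)=109/3
4. join HQ+K (d=35/2) ⇒ HKQ; edges |HQ|=25/4, |K|=35/4
  updated: d(C,HKQ)=130/3, d(HKQ,N)=145/3, d(HKQ,PUV)=317/9
5. join C+N (d=25) ⇒ CN; edges |C|=25/2, |N|=25/2
  updated: d(CN,HKQ)=275/6, d(CN,PUV)=233/6
6. join HKQ+PUV (d=317/9) ⇒ HKPQUV; edges |HKQ|=319/36, |PUV|=337/36
  updated: d(CN,HKPQUV)=127/3
7. join CN+HKPQUV (d=127/3) ⇒ CHKNPQUV; edges |CN|=26/3, |HKPQUV|=32/9
final tree: ((C:25/2,N:25/2):26/3,(((H:5/2,Q:5/2):25/4,K:35/4):319/36,(P:33/4,(U:2,V:2):25/4):337/36):32/9)
total length: 1691/18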